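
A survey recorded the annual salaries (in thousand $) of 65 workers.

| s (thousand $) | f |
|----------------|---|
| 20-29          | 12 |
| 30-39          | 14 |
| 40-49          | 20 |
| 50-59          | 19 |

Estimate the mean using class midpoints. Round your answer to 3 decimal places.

41.577

Midpoints: 24.5, 34.5, 44.5, 54.5
Σfm = 12×24.5 + 14×34.5 + 20×44.5 + 19×54.5 = 2702.5
n = Σf = 65
Mean = 2702.5 / 65 = 41.5769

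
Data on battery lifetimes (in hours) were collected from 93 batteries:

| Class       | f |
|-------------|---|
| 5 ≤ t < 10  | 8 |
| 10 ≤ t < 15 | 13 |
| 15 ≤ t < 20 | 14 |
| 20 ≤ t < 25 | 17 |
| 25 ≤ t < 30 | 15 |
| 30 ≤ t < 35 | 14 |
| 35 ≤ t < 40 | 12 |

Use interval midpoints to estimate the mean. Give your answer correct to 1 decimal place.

Midpoints: 7.5, 12.5, 17.5, 22.5, 27.5, 32.5, 37.5
Σfm = 8×7.5 + 13×12.5 + 14×17.5 + 17×22.5 + 15×27.5 + 14×32.5 + 12×37.5 = 2167.5
n = Σf = 93
Mean = 2167.5 / 93 = 23.3065

23.3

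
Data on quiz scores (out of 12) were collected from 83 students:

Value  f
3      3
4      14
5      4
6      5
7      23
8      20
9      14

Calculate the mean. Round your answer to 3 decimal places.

6.771

Values: 3, 4, 5, 6, 7, 8, 9
Σfx = 3×3 + 14×4 + 4×5 + 5×6 + 23×7 + 20×8 + 14×9 = 562
n = Σf = 83
Mean = 562 / 83 = 6.7711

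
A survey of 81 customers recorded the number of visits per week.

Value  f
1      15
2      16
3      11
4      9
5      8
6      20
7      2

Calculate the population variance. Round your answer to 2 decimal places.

3.73

Values: 1, 2, 3, 4, 5, 6, 7
n = 81, Σfx = 290, mean = 3.5802
Σfx² = 1340
Σf(x − x̄)² = Σfx² − (Σfx)²/n = 1340 − 290²/81 = 301.7284
Population variance = 301.7284 / 81 = 3.7250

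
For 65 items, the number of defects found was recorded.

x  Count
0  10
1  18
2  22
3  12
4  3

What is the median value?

2

Cumulative frequencies: 10, 28, 50, 62, 65
n = 65, so the median is the value in position (n+1)/2 = 33.
Position 33 falls at value 2.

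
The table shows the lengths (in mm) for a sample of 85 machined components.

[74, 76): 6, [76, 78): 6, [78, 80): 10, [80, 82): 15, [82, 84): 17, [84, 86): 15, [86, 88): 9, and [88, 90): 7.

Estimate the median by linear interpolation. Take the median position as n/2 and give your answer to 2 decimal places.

82.65

Cumulative frequencies: 6, 12, 22, 37, 54, 69, 78, 85
n = 85; position = n/2 = 42.5.
This falls in the class [82, 84): L = 82, F = 37, f = 17, h = 2.
Median ≈ 82 + ((42.5 − 37) / 17) × 2 = 82.6471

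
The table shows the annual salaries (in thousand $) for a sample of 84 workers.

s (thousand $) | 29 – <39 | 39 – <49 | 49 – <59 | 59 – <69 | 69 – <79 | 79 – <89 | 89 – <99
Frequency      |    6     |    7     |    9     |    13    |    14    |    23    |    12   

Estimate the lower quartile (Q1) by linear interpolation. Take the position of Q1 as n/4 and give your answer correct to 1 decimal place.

Cumulative frequencies: 6, 13, 22, 35, 49, 72, 84
n = 84; position = n/4 = 21.
This falls in the class 49 – <59: L = 49, F = 13, f = 9, h = 10.
Lower quartile ≈ 49 + ((21 − 13) / 9) × 10 = 57.8889

57.9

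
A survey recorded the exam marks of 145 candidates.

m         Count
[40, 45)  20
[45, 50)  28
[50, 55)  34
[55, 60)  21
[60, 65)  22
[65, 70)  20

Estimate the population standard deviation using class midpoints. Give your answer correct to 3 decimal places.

Midpoints: 42.5, 47.5, 52.5, 57.5, 62.5, 67.5
n = 145, Σfm = 7897.5, mean = 54.4655
Σfm² = 439506.25
Σf(m − x̄)² = Σfm² − (Σfm)²/n = 439506.25 − 7897.5²/145 = 9364.8276
Population variance = 9364.8276 / 145 = 64.5850
Standard deviation = √64.5850 = 8.0365

8.036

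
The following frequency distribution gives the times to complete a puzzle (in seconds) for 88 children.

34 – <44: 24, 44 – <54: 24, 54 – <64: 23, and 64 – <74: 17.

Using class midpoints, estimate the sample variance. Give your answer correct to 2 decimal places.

Midpoints: 39, 49, 59, 69
n = 88, Σfm = 4642, mean = 52.7500
Σfm² = 255128
Σf(m − x̄)² = Σfm² − (Σfm)²/n = 255128 − 4642²/88 = 10262.5000
Sample variance = 10262.5000 / 87 = 117.9598

117.96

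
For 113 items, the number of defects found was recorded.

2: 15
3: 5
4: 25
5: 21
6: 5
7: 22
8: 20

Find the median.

Cumulative frequencies: 15, 20, 45, 66, 71, 93, 113
n = 113, so the median is the value in position (n+1)/2 = 57.
Position 57 falls at value 5.

5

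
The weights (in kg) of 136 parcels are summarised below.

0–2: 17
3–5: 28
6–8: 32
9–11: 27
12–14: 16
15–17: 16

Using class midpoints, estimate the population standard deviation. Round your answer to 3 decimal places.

Midpoints: 1, 4, 7, 10, 13, 16
n = 136, Σfm = 1087, mean = 7.9926
Σfm² = 11533
Σf(m − x̄)² = Σfm² − (Σfm)²/n = 11533 − 1087²/136 = 2844.9926
Population variance = 2844.9926 / 136 = 20.9191
Standard deviation = √20.9191 = 4.5737

4.574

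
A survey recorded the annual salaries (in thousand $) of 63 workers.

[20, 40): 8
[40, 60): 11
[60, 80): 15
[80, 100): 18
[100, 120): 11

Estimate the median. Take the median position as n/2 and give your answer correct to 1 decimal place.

76.7

Cumulative frequencies: 8, 19, 34, 52, 63
n = 63; position = n/2 = 31.5.
This falls in the class [60, 80): L = 60, F = 19, f = 15, h = 20.
Median ≈ 60 + ((31.5 − 19) / 15) × 20 = 76.6667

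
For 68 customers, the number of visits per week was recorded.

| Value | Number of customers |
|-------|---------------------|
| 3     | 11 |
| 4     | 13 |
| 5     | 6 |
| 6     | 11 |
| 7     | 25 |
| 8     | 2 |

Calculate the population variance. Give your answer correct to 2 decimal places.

2.51

Values: 3, 4, 5, 6, 7, 8
n = 68, Σfx = 372, mean = 5.4706
Σfx² = 2206
Σf(x − x̄)² = Σfx² − (Σfx)²/n = 2206 − 372²/68 = 170.9412
Population variance = 170.9412 / 68 = 2.5138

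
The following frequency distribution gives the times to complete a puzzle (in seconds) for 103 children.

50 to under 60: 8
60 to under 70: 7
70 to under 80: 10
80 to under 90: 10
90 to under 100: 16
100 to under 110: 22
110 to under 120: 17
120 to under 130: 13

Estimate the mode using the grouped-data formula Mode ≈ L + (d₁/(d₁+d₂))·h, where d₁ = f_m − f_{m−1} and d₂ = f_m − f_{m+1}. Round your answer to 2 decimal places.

105.45

Modal class: 100 to under 110 (highest frequency 22).
d₁ = 22 − 16 = 6, d₂ = 22 − 17 = 5
Mode ≈ 100 + (6/(6+5)) × 10 = 100 + 5.4545 = 105.4545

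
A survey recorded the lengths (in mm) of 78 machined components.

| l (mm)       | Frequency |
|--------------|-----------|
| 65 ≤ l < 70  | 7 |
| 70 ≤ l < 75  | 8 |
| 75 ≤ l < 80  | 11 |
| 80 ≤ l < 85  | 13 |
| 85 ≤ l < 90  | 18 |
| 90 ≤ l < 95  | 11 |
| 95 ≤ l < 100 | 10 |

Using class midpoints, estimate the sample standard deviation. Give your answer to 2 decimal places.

9.04

Midpoints: 67.5, 72.5, 77.5, 82.5, 87.5, 92.5, 97.5
n = 78, Σfm = 6545, mean = 83.9103
Σfm² = 555487.5
Σf(m − x̄)² = Σfm² − (Σfm)²/n = 555487.5 − 6545²/78 = 6294.8718
Sample variance = 6294.8718 / 77 = 81.7516
Standard deviation = √81.7516 = 9.0417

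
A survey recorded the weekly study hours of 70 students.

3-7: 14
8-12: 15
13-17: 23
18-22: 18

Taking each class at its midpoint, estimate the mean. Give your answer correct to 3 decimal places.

Midpoints: 5, 10, 15, 20
Σfm = 14×5 + 15×10 + 23×15 + 18×20 = 925
n = Σf = 70
Mean = 925 / 70 = 13.2143

13.214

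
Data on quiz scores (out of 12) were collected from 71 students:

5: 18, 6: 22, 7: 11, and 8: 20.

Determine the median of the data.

Cumulative frequencies: 18, 40, 51, 71
n = 71, so the median is the value in position (n+1)/2 = 36.
Position 36 falls at value 6.

6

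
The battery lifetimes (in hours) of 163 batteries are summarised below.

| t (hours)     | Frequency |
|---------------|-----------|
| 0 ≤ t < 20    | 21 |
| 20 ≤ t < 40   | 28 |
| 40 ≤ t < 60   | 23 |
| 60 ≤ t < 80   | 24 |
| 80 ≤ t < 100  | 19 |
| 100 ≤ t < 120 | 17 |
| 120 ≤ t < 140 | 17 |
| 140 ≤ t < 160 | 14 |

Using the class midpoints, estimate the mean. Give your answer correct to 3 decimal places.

72.209

Midpoints: 10, 30, 50, 70, 90, 110, 130, 150
Σfm = 21×10 + 28×30 + 23×50 + 24×70 + 19×90 + 17×110 + 17×130 + 14×150 = 11770
n = Σf = 163
Mean = 11770 / 163 = 72.2086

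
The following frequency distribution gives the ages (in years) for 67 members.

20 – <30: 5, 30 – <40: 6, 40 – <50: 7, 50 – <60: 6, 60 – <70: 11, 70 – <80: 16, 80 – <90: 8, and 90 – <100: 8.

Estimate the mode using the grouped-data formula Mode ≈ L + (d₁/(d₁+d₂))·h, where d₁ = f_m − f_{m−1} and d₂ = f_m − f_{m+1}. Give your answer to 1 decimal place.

Modal class: 70 – <80 (highest frequency 16).
d₁ = 16 − 11 = 5, d₂ = 16 − 8 = 8
Mode ≈ 70 + (5/(5+8)) × 10 = 70 + 3.8462 = 73.8462

73.8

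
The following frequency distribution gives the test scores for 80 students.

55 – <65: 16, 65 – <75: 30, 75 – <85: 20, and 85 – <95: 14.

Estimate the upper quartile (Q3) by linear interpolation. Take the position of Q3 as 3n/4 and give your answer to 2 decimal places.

82.00

Cumulative frequencies: 16, 46, 66, 80
n = 80; position = 3n/4 = 60.
This falls in the class 75 – <85: L = 75, F = 46, f = 20, h = 10.
Upper quartile ≈ 75 + ((60 − 46) / 20) × 10 = 82.0000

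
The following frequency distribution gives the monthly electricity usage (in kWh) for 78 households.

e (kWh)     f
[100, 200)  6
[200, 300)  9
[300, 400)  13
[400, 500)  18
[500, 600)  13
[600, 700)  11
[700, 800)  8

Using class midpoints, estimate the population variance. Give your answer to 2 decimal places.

29579.22

Midpoints: 150, 250, 350, 450, 550, 650, 750
n = 78, Σfm = 36100, mean = 462.8205
Σfm² = 19015000
Σf(m − x̄)² = Σfm² − (Σfm)²/n = 19015000 − 36100²/78 = 2307179.4872
Population variance = 2307179.4872 / 78 = 29579.2242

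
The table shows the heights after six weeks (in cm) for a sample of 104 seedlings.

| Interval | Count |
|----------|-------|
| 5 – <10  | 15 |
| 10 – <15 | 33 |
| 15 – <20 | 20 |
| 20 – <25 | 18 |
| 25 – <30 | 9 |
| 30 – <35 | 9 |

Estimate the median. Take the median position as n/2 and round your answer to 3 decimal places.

Cumulative frequencies: 15, 48, 68, 86, 95, 104
n = 104; position = n/2 = 52.
This falls in the class 15 – <20: L = 15, F = 48, f = 20, h = 5.
Median ≈ 15 + ((52 − 48) / 20) × 5 = 16.0000

16.000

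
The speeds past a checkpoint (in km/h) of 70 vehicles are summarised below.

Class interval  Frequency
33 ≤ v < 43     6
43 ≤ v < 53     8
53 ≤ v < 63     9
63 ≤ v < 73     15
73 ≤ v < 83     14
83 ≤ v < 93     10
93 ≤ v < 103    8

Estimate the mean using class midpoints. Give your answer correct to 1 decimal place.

70.1

Midpoints: 38, 48, 58, 68, 78, 88, 98
Σfm = 6×38 + 8×48 + 9×58 + 15×68 + 14×78 + 10×88 + 8×98 = 4910
n = Σf = 70
Mean = 4910 / 70 = 70.1429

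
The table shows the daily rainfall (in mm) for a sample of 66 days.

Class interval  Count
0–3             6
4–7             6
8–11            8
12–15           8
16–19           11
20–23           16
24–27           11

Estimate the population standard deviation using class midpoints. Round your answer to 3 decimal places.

Midpoints: 1.5, 5.5, 9.5, 13.5, 17.5, 21.5, 25.5
n = 66, Σfm = 1043, mean = 15.8030
Σfm² = 20292.5
Σf(m − x̄)² = Σfm² − (Σfm)²/n = 20292.5 − 1043²/66 = 3809.9394
Population variance = 3809.9394 / 66 = 57.7264
Standard deviation = √57.7264 = 7.5978

7.598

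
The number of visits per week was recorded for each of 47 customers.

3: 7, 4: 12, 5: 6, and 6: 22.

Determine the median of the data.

Cumulative frequencies: 7, 19, 25, 47
n = 47, so the median is the value in position (n+1)/2 = 24.
Position 24 falls at value 5.

5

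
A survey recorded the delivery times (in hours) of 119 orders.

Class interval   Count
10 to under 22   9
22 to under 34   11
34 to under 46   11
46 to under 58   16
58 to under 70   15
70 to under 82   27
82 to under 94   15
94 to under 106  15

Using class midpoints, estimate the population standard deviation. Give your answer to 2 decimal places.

25.20

Midpoints: 16, 28, 40, 52, 64, 76, 88, 100
n = 119, Σfm = 7556, mean = 63.4958
Σfm² = 555344
Σf(m − x̄)² = Σfm² − (Σfm)²/n = 555344 − 7556²/119 = 75569.7479
Population variance = 75569.7479 / 119 = 635.0399
Standard deviation = √635.0399 = 25.2000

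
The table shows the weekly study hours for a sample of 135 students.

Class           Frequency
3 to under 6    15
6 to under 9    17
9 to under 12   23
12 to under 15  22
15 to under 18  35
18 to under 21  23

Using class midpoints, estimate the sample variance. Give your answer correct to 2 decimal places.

23.49

Midpoints: 4.5, 7.5, 10.5, 13.5, 16.5, 19.5
n = 135, Σfm = 1759.5, mean = 13.0333
Σfm² = 26079.75
Σf(m − x̄)² = Σfm² − (Σfm)²/n = 26079.75 − 1759.5²/135 = 3147.6000
Sample variance = 3147.6000 / 134 = 23.4896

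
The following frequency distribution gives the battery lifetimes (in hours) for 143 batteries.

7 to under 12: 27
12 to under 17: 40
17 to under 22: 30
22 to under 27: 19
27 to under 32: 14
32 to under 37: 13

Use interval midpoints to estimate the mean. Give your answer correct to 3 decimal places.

19.220

Midpoints: 9.5, 14.5, 19.5, 24.5, 29.5, 34.5
Σfm = 27×9.5 + 40×14.5 + 30×19.5 + 19×24.5 + 14×29.5 + 13×34.5 = 2748.5
n = Σf = 143
Mean = 2748.5 / 143 = 19.2203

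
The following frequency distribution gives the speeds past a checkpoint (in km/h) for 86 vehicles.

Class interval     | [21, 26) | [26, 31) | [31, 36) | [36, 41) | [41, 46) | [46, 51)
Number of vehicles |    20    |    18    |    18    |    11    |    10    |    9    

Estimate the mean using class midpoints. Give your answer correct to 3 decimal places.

33.500

Midpoints: 23.5, 28.5, 33.5, 38.5, 43.5, 48.5
Σfm = 20×23.5 + 18×28.5 + 18×33.5 + 11×38.5 + 10×43.5 + 9×48.5 = 2881
n = Σf = 86
Mean = 2881 / 86 = 33.5000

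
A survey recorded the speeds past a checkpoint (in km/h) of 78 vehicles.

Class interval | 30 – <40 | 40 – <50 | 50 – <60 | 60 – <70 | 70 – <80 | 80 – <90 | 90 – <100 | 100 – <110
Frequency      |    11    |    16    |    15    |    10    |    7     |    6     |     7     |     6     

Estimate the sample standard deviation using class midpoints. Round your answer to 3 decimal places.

Midpoints: 35, 45, 55, 65, 75, 85, 95, 105
n = 78, Σfm = 4910, mean = 62.9487
Σfm² = 345550
Σf(m − x̄)² = Σfm² − (Σfm)²/n = 345550 − 4910²/78 = 36471.7949
Sample variance = 36471.7949 / 77 = 473.6597
Standard deviation = √473.6597 = 21.7637

21.764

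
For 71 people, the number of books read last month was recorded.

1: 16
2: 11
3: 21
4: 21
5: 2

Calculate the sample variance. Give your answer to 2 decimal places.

Values: 1, 2, 3, 4, 5
n = 71, Σfx = 195, mean = 2.7465
Σfx² = 635
Σf(x − x̄)² = Σfx² − (Σfx)²/n = 635 − 195²/71 = 99.4366
Sample variance = 99.4366 / 70 = 1.4205

1.42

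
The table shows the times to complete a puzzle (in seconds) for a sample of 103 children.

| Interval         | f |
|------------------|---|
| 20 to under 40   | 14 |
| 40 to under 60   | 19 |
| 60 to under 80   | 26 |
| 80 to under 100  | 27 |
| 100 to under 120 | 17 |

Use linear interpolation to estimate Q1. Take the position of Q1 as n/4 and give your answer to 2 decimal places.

52.37

Cumulative frequencies: 14, 33, 59, 86, 103
n = 103; position = n/4 = 25.75.
This falls in the class 40 to under 60: L = 40, F = 14, f = 19, h = 20.
Lower quartile ≈ 40 + ((25.75 − 14) / 19) × 20 = 52.3684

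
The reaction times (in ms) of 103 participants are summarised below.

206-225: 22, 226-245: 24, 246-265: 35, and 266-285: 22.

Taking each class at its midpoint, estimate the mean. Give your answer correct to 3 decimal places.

246.568

Midpoints: 215.5, 235.5, 255.5, 275.5
Σfm = 22×215.5 + 24×235.5 + 35×255.5 + 22×275.5 = 25396.5
n = Σf = 103
Mean = 25396.5 / 103 = 246.5680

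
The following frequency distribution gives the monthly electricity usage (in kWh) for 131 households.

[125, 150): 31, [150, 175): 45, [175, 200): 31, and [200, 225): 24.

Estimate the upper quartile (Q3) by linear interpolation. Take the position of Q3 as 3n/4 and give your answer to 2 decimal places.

192.94

Cumulative frequencies: 31, 76, 107, 131
n = 131; position = 3n/4 = 98.25.
This falls in the class [175, 200): L = 175, F = 76, f = 31, h = 25.
Upper quartile ≈ 175 + ((98.25 − 76) / 31) × 25 = 192.9435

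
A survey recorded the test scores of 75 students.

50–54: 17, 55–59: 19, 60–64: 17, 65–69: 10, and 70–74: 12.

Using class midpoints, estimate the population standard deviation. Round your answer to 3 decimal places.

Midpoints: 52, 57, 62, 67, 72
n = 75, Σfm = 4555, mean = 60.7333
Σfm² = 280145
Σf(m − x̄)² = Σfm² − (Σfm)²/n = 280145 − 4555²/75 = 3504.6667
Population variance = 3504.6667 / 75 = 46.7289
Standard deviation = √46.7289 = 6.8359

6.836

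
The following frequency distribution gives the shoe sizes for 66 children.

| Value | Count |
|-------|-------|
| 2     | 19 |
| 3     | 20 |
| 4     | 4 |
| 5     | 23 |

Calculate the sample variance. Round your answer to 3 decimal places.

Values: 2, 3, 4, 5
n = 66, Σfx = 229, mean = 3.4697
Σfx² = 895
Σf(x − x̄)² = Σfx² − (Σfx)²/n = 895 − 229²/66 = 100.4394
Sample variance = 100.4394 / 65 = 1.5452

1.545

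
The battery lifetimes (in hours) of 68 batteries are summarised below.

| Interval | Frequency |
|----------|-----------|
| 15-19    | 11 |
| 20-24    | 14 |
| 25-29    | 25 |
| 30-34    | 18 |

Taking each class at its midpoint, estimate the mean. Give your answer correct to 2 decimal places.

Midpoints: 17, 22, 27, 32
Σfm = 11×17 + 14×22 + 25×27 + 18×32 = 1746
n = Σf = 68
Mean = 1746 / 68 = 25.6765

25.68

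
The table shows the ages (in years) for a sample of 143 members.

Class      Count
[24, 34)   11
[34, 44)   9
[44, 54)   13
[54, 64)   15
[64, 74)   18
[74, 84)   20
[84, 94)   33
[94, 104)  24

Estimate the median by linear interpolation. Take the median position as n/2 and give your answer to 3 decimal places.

76.750

Cumulative frequencies: 11, 20, 33, 48, 66, 86, 119, 143
n = 143; position = n/2 = 71.5.
This falls in the class [74, 84): L = 74, F = 66, f = 20, h = 10.
Median ≈ 74 + ((71.5 − 66) / 20) × 10 = 76.7500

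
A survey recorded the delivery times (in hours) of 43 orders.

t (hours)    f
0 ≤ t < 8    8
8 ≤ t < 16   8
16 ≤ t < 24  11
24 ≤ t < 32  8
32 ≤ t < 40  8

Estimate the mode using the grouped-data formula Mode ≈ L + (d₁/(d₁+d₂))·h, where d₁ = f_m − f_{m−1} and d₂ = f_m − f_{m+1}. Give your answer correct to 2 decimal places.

20.00

Modal class: 16 ≤ t < 24 (highest frequency 11).
d₁ = 11 − 8 = 3, d₂ = 11 − 8 = 3
Mode ≈ 16 + (3/(3+3)) × 8 = 16 + 4.0000 = 20.0000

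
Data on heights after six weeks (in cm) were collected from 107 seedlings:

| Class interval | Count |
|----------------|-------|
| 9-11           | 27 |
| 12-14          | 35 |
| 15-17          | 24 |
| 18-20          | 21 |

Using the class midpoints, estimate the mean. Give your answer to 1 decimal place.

Midpoints: 10, 13, 16, 19
Σfm = 27×10 + 35×13 + 24×16 + 21×19 = 1508
n = Σf = 107
Mean = 1508 / 107 = 14.0935

14.1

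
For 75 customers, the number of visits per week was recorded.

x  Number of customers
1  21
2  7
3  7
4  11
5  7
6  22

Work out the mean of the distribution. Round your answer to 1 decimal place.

Values: 1, 2, 3, 4, 5, 6
Σfx = 21×1 + 7×2 + 7×3 + 11×4 + 7×5 + 22×6 = 267
n = Σf = 75
Mean = 267 / 75 = 3.5600

3.6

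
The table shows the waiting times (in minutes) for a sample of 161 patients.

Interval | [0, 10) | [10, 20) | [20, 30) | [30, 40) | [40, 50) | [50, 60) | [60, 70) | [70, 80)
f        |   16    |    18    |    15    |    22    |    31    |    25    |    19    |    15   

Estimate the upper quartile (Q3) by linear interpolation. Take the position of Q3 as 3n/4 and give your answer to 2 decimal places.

Cumulative frequencies: 16, 34, 49, 71, 102, 127, 146, 161
n = 161; position = 3n/4 = 120.75.
This falls in the class [50, 60): L = 50, F = 102, f = 25, h = 10.
Upper quartile ≈ 50 + ((120.75 − 102) / 25) × 10 = 57.5000

57.50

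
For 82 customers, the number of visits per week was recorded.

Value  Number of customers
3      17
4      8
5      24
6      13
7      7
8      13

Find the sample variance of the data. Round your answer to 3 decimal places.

2.802

Values: 3, 4, 5, 6, 7, 8
n = 82, Σfx = 434, mean = 5.2927
Σfx² = 2524
Σf(x − x̄)² = Σfx² − (Σfx)²/n = 2524 − 434²/82 = 226.9756
Sample variance = 226.9756 / 81 = 2.8022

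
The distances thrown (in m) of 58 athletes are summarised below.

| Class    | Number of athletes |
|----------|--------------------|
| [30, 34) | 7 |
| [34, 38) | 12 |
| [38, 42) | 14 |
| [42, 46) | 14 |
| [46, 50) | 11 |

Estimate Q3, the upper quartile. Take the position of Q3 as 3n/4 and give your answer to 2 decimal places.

Cumulative frequencies: 7, 19, 33, 47, 58
n = 58; position = 3n/4 = 43.5.
This falls in the class [42, 46): L = 42, F = 33, f = 14, h = 4.
Upper quartile ≈ 42 + ((43.5 − 33) / 14) × 4 = 45.0000

45.00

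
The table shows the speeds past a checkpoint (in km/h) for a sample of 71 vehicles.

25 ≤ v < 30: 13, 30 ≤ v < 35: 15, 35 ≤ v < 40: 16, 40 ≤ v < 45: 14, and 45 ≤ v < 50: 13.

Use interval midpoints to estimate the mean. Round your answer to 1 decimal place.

Midpoints: 27.5, 32.5, 37.5, 42.5, 47.5
Σfm = 13×27.5 + 15×32.5 + 16×37.5 + 14×42.5 + 13×47.5 = 2657.5
n = Σf = 71
Mean = 2657.5 / 71 = 37.4296

37.4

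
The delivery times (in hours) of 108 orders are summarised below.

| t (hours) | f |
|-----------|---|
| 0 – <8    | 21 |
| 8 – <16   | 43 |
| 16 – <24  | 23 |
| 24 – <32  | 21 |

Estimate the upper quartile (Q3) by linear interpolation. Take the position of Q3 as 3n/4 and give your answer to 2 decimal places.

Cumulative frequencies: 21, 64, 87, 108
n = 108; position = 3n/4 = 81.
This falls in the class 16 – <24: L = 16, F = 64, f = 23, h = 8.
Upper quartile ≈ 16 + ((81 − 64) / 23) × 8 = 21.9130

21.91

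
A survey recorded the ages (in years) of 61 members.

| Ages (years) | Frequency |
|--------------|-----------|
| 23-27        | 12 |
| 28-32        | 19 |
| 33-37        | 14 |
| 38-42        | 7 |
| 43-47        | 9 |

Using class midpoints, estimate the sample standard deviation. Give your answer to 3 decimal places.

6.605

Midpoints: 25, 30, 35, 40, 45
n = 61, Σfm = 2045, mean = 33.5246
Σfm² = 71175
Σf(m − x̄)² = Σfm² − (Σfm)²/n = 71175 − 2045²/61 = 2617.2131
Sample variance = 2617.2131 / 60 = 43.6202
Standard deviation = √43.6202 = 6.6046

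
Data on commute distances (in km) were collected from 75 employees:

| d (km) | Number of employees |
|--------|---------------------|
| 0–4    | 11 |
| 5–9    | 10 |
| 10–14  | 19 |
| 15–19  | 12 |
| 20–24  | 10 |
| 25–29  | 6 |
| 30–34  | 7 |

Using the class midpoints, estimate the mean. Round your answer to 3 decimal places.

Midpoints: 2, 7, 12, 17, 22, 27, 32
Σfm = 11×2 + 10×7 + 19×12 + 12×17 + 10×22 + 6×27 + 7×32 = 1130
n = Σf = 75
Mean = 1130 / 75 = 15.0667

15.067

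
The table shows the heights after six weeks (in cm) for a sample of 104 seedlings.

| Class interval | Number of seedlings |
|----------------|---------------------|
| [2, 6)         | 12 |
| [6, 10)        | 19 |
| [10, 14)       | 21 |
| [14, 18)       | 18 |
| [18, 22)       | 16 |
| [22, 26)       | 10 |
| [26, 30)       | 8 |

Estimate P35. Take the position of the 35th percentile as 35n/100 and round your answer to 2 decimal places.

11.03

Cumulative frequencies: 12, 31, 52, 70, 86, 96, 104
n = 104; position = 35n/100 = 36.4.
This falls in the class [10, 14): L = 10, F = 31, f = 21, h = 4.
35th percentile ≈ 10 + ((36.4 − 31) / 21) × 4 = 11.0286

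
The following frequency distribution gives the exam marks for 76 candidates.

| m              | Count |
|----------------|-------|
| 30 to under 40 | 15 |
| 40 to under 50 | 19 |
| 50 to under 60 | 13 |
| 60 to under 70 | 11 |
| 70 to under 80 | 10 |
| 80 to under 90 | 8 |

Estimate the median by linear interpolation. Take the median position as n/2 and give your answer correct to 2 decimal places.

53.08

Cumulative frequencies: 15, 34, 47, 58, 68, 76
n = 76; position = n/2 = 38.
This falls in the class 50 to under 60: L = 50, F = 34, f = 13, h = 10.
Median ≈ 50 + ((38 − 34) / 13) × 10 = 53.0769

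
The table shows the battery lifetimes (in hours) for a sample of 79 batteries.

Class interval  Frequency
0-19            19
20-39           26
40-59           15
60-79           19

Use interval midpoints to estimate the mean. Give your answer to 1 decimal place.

Midpoints: 9.5, 29.5, 49.5, 69.5
Σfm = 19×9.5 + 26×29.5 + 15×49.5 + 19×69.5 = 3010.5
n = Σf = 79
Mean = 3010.5 / 79 = 38.1076

38.1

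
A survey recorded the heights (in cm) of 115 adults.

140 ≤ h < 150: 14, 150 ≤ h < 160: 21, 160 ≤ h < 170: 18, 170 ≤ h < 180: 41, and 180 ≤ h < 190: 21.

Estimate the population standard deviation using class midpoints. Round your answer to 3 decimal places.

12.919

Midpoints: 145, 155, 165, 175, 185
n = 115, Σfm = 19315, mean = 167.9565
Σfm² = 3263275
Σf(m − x̄)² = Σfm² − (Σfm)²/n = 3263275 − 19315²/115 = 19194.7826
Population variance = 19194.7826 / 115 = 166.9112
Standard deviation = √166.9112 = 12.9194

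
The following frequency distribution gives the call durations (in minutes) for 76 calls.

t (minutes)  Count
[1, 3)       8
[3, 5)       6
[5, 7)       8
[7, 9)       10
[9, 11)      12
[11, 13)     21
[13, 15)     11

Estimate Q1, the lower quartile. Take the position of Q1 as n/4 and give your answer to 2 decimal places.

6.25

Cumulative frequencies: 8, 14, 22, 32, 44, 65, 76
n = 76; position = n/4 = 19.
This falls in the class [5, 7): L = 5, F = 14, f = 8, h = 2.
Lower quartile ≈ 5 + ((19 − 14) / 8) × 2 = 6.2500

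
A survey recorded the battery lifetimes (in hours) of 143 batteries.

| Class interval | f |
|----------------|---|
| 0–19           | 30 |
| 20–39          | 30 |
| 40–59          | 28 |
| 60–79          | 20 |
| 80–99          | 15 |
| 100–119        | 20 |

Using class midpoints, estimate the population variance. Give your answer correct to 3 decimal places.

1139.029

Midpoints: 9.5, 29.5, 49.5, 69.5, 89.5, 109.5
n = 143, Σfm = 7478.5, mean = 52.2972
Σfm² = 553985.75
Σf(m − x̄)² = Σfm² − (Σfm)²/n = 553985.75 − 7478.5²/143 = 162881.1189
Population variance = 162881.1189 / 143 = 1139.0288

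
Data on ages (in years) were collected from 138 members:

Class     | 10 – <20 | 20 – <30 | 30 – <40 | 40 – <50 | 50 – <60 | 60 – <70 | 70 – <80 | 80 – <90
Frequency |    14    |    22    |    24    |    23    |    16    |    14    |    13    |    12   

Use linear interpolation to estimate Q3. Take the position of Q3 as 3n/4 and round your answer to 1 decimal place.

Cumulative frequencies: 14, 36, 60, 83, 99, 113, 126, 138
n = 138; position = 3n/4 = 103.5.
This falls in the class 60 – <70: L = 60, F = 99, f = 14, h = 10.
Upper quartile ≈ 60 + ((103.5 − 99) / 14) × 10 = 63.2143

63.2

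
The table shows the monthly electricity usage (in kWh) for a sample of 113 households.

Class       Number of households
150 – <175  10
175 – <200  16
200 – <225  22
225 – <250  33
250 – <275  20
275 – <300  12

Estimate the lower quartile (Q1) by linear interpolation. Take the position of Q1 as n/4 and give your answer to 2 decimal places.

202.56

Cumulative frequencies: 10, 26, 48, 81, 101, 113
n = 113; position = n/4 = 28.25.
This falls in the class 200 – <225: L = 200, F = 26, f = 22, h = 25.
Lower quartile ≈ 200 + ((28.25 − 26) / 22) × 25 = 202.5568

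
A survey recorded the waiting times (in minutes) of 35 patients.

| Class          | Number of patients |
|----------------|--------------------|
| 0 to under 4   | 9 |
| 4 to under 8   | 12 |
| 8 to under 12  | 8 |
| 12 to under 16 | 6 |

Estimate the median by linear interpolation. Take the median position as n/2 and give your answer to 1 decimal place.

6.8

Cumulative frequencies: 9, 21, 29, 35
n = 35; position = n/2 = 17.5.
This falls in the class 4 to under 8: L = 4, F = 9, f = 12, h = 4.
Median ≈ 4 + ((17.5 − 9) / 12) × 4 = 6.8333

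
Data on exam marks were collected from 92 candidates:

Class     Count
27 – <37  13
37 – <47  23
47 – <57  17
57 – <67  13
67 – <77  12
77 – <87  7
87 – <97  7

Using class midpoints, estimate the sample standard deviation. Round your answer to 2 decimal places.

18.04

Midpoints: 32, 42, 52, 62, 72, 82, 92
n = 92, Σfm = 5154, mean = 56.0217
Σfm² = 318348
Σf(m − x̄)² = Σfm² − (Σfm)²/n = 318348 − 5154²/92 = 29611.9565
Sample variance = 29611.9565 / 91 = 325.4061
Standard deviation = √325.4061 = 18.0390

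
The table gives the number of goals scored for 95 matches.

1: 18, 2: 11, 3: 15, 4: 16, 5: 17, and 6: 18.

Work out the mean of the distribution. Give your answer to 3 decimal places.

Values: 1, 2, 3, 4, 5, 6
Σfx = 18×1 + 11×2 + 15×3 + 16×4 + 17×5 + 18×6 = 342
n = Σf = 95
Mean = 342 / 95 = 3.6000

3.600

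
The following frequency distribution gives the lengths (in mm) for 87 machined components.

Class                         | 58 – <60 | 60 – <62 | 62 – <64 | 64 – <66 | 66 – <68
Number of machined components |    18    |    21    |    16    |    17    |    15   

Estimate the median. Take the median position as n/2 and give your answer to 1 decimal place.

62.6

Cumulative frequencies: 18, 39, 55, 72, 87
n = 87; position = n/2 = 43.5.
This falls in the class 62 – <64: L = 62, F = 39, f = 16, h = 2.
Median ≈ 62 + ((43.5 − 39) / 16) × 2 = 62.5625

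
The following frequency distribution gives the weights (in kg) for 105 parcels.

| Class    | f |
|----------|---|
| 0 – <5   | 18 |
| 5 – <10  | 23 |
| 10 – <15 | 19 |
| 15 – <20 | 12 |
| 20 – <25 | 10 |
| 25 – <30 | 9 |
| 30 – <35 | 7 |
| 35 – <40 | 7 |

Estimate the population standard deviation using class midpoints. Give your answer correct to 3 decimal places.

10.659

Midpoints: 2.5, 7.5, 12.5, 17.5, 22.5, 27.5, 32.5, 37.5
n = 105, Σfm = 1627.5, mean = 15.5000
Σfm² = 37156.25
Σf(m − x̄)² = Σfm² − (Σfm)²/n = 37156.25 − 1627.5²/105 = 11930.0000
Population variance = 11930.0000 / 105 = 113.6190
Standard deviation = √113.6190 = 10.6592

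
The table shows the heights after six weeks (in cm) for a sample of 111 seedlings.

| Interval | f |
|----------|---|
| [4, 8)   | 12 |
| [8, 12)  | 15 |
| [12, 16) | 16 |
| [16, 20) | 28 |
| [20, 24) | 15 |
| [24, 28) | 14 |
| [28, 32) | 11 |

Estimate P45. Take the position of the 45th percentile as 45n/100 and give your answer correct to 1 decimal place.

Cumulative frequencies: 12, 27, 43, 71, 86, 100, 111
n = 111; position = 45n/100 = 49.95.
This falls in the class [16, 20): L = 16, F = 43, f = 28, h = 4.
45th percentile ≈ 16 + ((49.95 − 43) / 28) × 4 = 16.9929

17.0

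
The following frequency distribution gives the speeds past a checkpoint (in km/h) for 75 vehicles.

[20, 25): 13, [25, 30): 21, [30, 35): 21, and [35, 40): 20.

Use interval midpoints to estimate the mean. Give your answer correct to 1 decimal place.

Midpoints: 22.5, 27.5, 32.5, 37.5
Σfm = 13×22.5 + 21×27.5 + 21×32.5 + 20×37.5 = 2302.5
n = Σf = 75
Mean = 2302.5 / 75 = 30.7000

30.7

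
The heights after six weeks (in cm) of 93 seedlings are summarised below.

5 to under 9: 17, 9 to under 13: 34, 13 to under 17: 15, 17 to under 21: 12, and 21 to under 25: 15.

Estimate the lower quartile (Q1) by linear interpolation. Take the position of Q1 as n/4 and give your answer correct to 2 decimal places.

Cumulative frequencies: 17, 51, 66, 78, 93
n = 93; position = n/4 = 23.25.
This falls in the class 9 to under 13: L = 9, F = 17, f = 34, h = 4.
Lower quartile ≈ 9 + ((23.25 − 17) / 34) × 4 = 9.7353

9.74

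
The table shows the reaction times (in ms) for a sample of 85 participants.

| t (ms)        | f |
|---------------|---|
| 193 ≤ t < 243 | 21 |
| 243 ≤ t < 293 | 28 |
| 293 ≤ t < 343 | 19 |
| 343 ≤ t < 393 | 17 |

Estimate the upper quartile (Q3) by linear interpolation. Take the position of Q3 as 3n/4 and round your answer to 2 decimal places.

Cumulative frequencies: 21, 49, 68, 85
n = 85; position = 3n/4 = 63.75.
This falls in the class 293 ≤ t < 343: L = 293, F = 49, f = 19, h = 50.
Upper quartile ≈ 293 + ((63.75 − 49) / 19) × 50 = 331.8158

331.82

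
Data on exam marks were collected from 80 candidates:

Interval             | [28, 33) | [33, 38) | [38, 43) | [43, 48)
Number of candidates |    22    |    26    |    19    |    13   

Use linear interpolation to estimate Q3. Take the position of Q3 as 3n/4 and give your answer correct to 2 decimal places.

41.16

Cumulative frequencies: 22, 48, 67, 80
n = 80; position = 3n/4 = 60.
This falls in the class [38, 43): L = 38, F = 48, f = 19, h = 5.
Upper quartile ≈ 38 + ((60 − 48) / 19) × 5 = 41.1579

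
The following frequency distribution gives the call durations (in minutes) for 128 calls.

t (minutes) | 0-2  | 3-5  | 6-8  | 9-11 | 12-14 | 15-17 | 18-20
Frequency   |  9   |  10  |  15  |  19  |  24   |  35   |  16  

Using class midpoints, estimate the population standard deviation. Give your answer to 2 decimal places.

5.26

Midpoints: 1, 4, 7, 10, 13, 16, 19
n = 128, Σfm = 1520, mean = 11.8750
Σfm² = 21596
Σf(m − x̄)² = Σfm² − (Σfm)²/n = 21596 − 1520²/128 = 3546.0000
Population variance = 3546.0000 / 128 = 27.7031
Standard deviation = √27.7031 = 5.2634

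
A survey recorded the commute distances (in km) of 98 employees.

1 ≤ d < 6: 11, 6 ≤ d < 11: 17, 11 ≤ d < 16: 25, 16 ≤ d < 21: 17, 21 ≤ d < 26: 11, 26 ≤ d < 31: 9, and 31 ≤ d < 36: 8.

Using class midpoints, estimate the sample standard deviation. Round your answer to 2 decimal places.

Midpoints: 3.5, 8.5, 13.5, 18.5, 23.5, 28.5, 33.5
n = 98, Σfm = 1618, mean = 16.5102
Σfm² = 34100.5
Σf(m − x̄)² = Σfm² − (Σfm)²/n = 34100.5 − 1618²/98 = 7386.9898
Sample variance = 7386.9898 / 97 = 76.1545
Standard deviation = √76.1545 = 8.7267

8.73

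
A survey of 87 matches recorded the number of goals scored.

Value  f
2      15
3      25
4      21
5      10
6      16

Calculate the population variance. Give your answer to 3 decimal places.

Values: 2, 3, 4, 5, 6
n = 87, Σfx = 335, mean = 3.8506
Σfx² = 1447
Σf(x − x̄)² = Σfx² − (Σfx)²/n = 1447 − 335²/87 = 157.0575
Population variance = 157.0575 / 87 = 1.8053

1.805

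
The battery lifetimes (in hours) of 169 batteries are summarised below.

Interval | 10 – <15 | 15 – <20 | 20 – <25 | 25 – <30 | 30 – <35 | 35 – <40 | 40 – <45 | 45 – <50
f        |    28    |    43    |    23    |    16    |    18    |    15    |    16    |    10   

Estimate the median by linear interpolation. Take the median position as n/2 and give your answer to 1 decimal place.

22.9

Cumulative frequencies: 28, 71, 94, 110, 128, 143, 159, 169
n = 169; position = n/2 = 84.5.
This falls in the class 20 – <25: L = 20, F = 71, f = 23, h = 5.
Median ≈ 20 + ((84.5 − 71) / 23) × 5 = 22.9348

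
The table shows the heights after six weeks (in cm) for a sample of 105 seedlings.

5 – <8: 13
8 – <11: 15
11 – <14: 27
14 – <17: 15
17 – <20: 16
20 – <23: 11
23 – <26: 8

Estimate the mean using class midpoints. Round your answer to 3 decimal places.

14.529

Midpoints: 6.5, 9.5, 12.5, 15.5, 18.5, 21.5, 24.5
Σfm = 13×6.5 + 15×9.5 + 27×12.5 + 15×15.5 + 16×18.5 + 11×21.5 + 8×24.5 = 1525.5
n = Σf = 105
Mean = 1525.5 / 105 = 14.5286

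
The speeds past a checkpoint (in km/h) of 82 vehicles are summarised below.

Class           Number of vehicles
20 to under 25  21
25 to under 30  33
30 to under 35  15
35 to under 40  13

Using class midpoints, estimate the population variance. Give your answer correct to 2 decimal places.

25.34

Midpoints: 22.5, 27.5, 32.5, 37.5
n = 82, Σfm = 2355, mean = 28.7195
Σfm² = 69712.5
Σf(m − x̄)² = Σfm² − (Σfm)²/n = 69712.5 − 2355²/82 = 2078.0488
Population variance = 2078.0488 / 82 = 25.3421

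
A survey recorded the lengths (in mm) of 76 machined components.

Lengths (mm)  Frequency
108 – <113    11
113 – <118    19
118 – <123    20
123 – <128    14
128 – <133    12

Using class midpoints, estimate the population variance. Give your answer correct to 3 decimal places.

Midpoints: 110.5, 115.5, 120.5, 125.5, 130.5
n = 76, Σfm = 9143, mean = 120.3026
Σfm² = 1103049
Σf(m − x̄)² = Σfm² − (Σfm)²/n = 1103049 − 9143²/76 = 3122.0395
Population variance = 3122.0395 / 76 = 41.0795

41.079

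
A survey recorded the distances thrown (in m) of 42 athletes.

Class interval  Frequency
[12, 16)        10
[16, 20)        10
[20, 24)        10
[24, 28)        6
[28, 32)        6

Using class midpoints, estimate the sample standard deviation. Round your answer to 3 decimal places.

Midpoints: 14, 18, 22, 26, 30
n = 42, Σfm = 876, mean = 20.8571
Σfm² = 19496
Σf(m − x̄)² = Σfm² − (Σfm)²/n = 19496 − 876²/42 = 1225.1429
Sample variance = 1225.1429 / 41 = 29.8815
Standard deviation = √29.8815 = 5.4664

5.466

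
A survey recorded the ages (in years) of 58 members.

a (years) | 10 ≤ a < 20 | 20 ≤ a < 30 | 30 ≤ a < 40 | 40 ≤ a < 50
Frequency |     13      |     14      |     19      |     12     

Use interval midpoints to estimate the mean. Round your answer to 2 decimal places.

30.17

Midpoints: 15, 25, 35, 45
Σfm = 13×15 + 14×25 + 19×35 + 12×45 = 1750
n = Σf = 58
Mean = 1750 / 58 = 30.1724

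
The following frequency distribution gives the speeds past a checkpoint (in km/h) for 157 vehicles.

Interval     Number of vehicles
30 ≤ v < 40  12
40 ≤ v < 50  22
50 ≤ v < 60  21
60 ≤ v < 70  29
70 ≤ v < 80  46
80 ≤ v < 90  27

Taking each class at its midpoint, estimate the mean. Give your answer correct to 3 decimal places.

64.936

Midpoints: 35, 45, 55, 65, 75, 85
Σfm = 12×35 + 22×45 + 21×55 + 29×65 + 46×75 + 27×85 = 10195
n = Σf = 157
Mean = 10195 / 157 = 64.9363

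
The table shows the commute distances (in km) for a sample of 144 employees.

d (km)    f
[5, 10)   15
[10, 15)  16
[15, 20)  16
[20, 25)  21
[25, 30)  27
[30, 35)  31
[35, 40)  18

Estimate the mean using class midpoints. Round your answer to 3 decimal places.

24.236

Midpoints: 7.5, 12.5, 17.5, 22.5, 27.5, 32.5, 37.5
Σfm = 15×7.5 + 16×12.5 + 16×17.5 + 21×22.5 + 27×27.5 + 31×32.5 + 18×37.5 = 3490
n = Σf = 144
Mean = 3490 / 144 = 24.2361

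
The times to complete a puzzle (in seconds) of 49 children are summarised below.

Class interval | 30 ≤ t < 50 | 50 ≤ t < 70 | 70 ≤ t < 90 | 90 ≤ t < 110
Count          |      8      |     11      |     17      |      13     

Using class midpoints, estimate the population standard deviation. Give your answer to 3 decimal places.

Midpoints: 40, 60, 80, 100
n = 49, Σfm = 3640, mean = 74.2857
Σfm² = 291200
Σf(m − x̄)² = Σfm² − (Σfm)²/n = 291200 − 3640²/49 = 20800.0000
Population variance = 20800.0000 / 49 = 424.4898
Standard deviation = √424.4898 = 20.6032

20.603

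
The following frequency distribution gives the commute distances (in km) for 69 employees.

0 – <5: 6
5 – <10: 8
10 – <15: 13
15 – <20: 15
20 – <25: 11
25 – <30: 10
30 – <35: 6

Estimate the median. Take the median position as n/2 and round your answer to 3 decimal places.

Cumulative frequencies: 6, 14, 27, 42, 53, 63, 69
n = 69; position = n/2 = 34.5.
This falls in the class 15 – <20: L = 15, F = 27, f = 15, h = 5.
Median ≈ 15 + ((34.5 − 27) / 15) × 5 = 17.5000

17.500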